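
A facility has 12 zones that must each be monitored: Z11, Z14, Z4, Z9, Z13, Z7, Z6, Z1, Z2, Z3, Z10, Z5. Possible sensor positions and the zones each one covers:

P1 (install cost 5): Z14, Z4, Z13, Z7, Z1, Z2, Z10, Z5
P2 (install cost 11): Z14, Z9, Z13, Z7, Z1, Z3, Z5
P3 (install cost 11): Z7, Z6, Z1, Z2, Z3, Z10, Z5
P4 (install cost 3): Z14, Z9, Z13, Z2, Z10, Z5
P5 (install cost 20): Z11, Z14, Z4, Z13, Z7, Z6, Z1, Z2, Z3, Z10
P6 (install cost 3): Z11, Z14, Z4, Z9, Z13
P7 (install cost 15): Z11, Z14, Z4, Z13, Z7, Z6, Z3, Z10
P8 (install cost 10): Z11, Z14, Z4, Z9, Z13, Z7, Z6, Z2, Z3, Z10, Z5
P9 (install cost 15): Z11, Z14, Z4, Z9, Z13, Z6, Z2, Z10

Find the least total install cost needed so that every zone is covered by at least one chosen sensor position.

14

P3, P6 cover every zone at install cost 11 + 3 = 14.
Any cover uses at least 2 sensor positions; among all covering selections none totals below 14.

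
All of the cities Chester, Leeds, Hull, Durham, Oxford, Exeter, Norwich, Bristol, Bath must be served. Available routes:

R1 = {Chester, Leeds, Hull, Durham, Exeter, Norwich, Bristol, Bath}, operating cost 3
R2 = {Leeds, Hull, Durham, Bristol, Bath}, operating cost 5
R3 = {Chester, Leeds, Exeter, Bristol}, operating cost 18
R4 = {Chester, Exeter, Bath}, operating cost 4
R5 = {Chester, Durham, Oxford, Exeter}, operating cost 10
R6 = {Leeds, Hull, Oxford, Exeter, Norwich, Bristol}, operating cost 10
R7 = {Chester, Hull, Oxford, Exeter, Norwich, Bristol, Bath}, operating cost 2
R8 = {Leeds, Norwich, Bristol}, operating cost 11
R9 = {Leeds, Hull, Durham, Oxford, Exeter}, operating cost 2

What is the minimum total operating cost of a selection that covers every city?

R7, R9 cover every city at operating cost 2 + 2 = 4.
Any cover uses at least 2 routes; among all covering selections none totals below 4.

4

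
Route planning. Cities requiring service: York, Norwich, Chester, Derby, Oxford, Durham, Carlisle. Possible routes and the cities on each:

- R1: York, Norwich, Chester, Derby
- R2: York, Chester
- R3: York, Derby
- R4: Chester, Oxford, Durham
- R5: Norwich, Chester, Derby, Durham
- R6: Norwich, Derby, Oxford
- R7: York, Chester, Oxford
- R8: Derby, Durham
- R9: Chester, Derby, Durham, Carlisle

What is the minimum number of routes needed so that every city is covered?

3

R1, R4, R9 together cover {York, Norwich, Chester, Derby, Oxford, Durham, Carlisle} — every city.
No 2 of the 9 routes cover everything (all 36 pairs fall short), so 3 is minimum.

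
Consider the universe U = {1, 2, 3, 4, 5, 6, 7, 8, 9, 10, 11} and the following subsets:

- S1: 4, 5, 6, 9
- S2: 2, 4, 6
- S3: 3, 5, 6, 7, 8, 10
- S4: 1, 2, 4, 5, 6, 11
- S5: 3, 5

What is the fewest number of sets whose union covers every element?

S1, S3, S4 together cover {1, 2, 3, 4, 5, 6, 7, 8, 9, 10, 11} — every element.
No 2 of the 5 sets cover everything (all 10 pairs fall short), so 3 is minimum.

3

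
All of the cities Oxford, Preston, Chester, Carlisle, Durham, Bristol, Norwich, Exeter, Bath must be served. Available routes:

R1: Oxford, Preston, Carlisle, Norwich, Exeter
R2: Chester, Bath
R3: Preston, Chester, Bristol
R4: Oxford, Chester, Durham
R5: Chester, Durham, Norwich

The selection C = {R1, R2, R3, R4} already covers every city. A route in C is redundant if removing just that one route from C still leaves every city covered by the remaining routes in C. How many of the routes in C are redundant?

0

Drop R1: Carlisle, Norwich, Exeter uncovered — not redundant.
Drop R2: Bath uncovered — not redundant.
Drop R3: Bristol uncovered — not redundant.
Drop R4: Durham uncovered — not redundant.
None of the routes in C is redundant.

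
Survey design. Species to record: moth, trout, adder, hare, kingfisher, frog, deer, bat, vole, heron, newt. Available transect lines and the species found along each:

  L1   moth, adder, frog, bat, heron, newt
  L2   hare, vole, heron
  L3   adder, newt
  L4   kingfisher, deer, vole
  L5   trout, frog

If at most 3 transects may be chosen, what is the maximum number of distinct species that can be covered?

Choosing L1, L2, L4 covers {moth, adder, hare, kingfisher, frog, deer, bat, vole, heron, newt} — 10 species.
No choice of 3 transects does better; here trout is left uncovered.

10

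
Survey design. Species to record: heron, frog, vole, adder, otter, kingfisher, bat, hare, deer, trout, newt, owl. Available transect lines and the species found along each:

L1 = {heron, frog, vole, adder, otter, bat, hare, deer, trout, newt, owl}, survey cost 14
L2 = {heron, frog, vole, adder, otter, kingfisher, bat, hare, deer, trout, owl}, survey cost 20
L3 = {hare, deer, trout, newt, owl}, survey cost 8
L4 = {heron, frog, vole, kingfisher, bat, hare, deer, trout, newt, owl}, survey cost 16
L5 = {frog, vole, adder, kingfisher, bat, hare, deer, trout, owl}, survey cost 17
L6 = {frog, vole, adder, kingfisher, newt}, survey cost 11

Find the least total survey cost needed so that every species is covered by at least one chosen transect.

25

L1, L6 cover every species at survey cost 14 + 11 = 25.
Any cover uses at least 2 transects; among all covering selections none totals below 25.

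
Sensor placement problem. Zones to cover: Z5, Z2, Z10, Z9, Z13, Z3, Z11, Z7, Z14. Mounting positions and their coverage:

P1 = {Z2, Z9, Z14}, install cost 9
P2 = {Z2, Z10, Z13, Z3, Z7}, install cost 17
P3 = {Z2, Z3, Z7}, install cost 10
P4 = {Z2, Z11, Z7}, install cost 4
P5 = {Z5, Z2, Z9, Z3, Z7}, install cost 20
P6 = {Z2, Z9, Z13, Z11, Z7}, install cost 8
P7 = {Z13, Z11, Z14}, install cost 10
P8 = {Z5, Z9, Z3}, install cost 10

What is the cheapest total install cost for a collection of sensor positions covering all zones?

P2, P7, P8 cover every zone at install cost 17 + 10 + 10 = 37.
Any cover uses at least 3 sensor positions; among all covering selections none totals below 37.
Greedy by coverage-per-install cost would pick P4, P8, P7, P2 for 41 — worse than the optimum 37.

37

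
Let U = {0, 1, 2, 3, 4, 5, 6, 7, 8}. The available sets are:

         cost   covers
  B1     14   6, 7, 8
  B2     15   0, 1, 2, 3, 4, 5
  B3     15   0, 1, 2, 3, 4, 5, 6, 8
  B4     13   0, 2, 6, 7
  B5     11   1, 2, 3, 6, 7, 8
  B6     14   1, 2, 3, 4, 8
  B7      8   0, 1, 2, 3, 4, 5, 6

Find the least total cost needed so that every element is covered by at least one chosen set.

B5, B7 cover every element at cost 11 + 8 = 19.
Any cover uses at least 2 sets; among all covering selections none totals below 19.

19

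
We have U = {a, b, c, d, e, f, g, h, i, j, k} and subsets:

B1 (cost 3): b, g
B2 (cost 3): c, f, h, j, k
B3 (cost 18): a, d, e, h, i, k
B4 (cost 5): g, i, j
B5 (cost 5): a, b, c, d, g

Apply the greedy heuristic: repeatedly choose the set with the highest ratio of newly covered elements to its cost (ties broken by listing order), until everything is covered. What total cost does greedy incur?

31

Pick 1: B2 adds 5 new (c, f, h, j, k) at cost 3 (ratio 5/3).
Pick 2: B5 adds 4 new (a, b, d, g) at cost 5 (ratio 4/5).
Pick 3: B4 adds 1 new (i) at cost 5 (ratio 1/5).
Pick 4: B3 adds 1 new (e) at cost 18 (ratio 1/18).
Greedy total cost: 3 + 5 + 5 + 18 = 31. (The true optimum is 24, so greedy overshoots here.)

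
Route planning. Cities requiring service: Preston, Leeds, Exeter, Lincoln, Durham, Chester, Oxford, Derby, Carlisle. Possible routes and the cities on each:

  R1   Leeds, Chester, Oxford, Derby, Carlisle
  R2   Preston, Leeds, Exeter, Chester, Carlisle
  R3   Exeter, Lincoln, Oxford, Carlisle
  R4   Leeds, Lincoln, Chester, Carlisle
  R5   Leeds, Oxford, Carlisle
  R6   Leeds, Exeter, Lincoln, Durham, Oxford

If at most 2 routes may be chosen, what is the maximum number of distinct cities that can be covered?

Choosing R1, R6 covers {Leeds, Exeter, Lincoln, Durham, Chester, Oxford, Derby, Carlisle} — 8 cities.
No choice of 2 routes does better; here Preston is left uncovered.

8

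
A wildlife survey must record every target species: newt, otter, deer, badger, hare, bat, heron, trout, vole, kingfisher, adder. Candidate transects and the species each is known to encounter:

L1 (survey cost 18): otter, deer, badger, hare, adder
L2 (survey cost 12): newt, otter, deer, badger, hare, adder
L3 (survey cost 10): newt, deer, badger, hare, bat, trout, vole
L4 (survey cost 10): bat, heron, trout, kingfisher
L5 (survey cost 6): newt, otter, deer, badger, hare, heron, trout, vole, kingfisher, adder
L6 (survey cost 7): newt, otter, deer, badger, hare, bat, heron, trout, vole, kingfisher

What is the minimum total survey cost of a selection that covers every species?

L5, L6 cover every species at survey cost 6 + 7 = 13.
Any cover uses at least 2 transects; among all covering selections none totals below 13.

13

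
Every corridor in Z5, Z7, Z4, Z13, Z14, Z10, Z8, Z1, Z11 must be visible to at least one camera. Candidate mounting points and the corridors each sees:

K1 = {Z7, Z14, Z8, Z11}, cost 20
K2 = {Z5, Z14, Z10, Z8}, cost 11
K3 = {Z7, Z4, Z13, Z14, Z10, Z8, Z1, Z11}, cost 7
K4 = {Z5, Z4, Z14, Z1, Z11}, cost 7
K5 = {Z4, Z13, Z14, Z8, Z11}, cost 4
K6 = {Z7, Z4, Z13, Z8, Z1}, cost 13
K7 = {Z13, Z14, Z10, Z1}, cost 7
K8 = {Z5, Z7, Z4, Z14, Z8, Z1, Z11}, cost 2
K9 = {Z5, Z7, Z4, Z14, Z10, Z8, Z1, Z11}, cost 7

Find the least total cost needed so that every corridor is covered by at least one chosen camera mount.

K3, K8 cover every corridor at cost 7 + 2 = 9.
Any cover uses at least 2 camera mounts; among all covering selections none totals below 9.

9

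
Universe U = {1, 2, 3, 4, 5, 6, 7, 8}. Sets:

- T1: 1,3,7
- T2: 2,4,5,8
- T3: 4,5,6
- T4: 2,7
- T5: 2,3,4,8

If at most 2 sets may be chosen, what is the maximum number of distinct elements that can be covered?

Choosing T1, T2 covers {1, 2, 3, 4, 5, 7, 8} — 7 elements.
No choice of 2 sets does better; here 6 is left uncovered.

7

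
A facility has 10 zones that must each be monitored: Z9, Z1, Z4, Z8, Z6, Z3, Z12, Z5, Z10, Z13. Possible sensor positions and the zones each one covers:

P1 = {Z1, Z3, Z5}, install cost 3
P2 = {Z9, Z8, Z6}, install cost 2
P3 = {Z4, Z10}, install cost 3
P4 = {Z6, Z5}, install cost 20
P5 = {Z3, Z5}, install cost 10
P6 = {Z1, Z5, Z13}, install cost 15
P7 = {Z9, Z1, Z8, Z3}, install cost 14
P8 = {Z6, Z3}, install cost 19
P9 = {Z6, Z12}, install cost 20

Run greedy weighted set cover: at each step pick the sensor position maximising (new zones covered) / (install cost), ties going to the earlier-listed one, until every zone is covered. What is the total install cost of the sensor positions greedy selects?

Pick 1: P2 adds 3 new (Z9, Z8, Z6) at install cost 2 (ratio 3/2).
Pick 2: P1 adds 3 new (Z1, Z3, Z5) at install cost 3 (ratio 3/3).
Pick 3: P3 adds 2 new (Z4, Z10) at install cost 3 (ratio 2/3).
Pick 4: P6 adds 1 new (Z13) at install cost 15 (ratio 1/15).
Pick 5: P9 adds 1 new (Z12) at install cost 20 (ratio 1/20).
Greedy total install cost: 2 + 3 + 3 + 15 + 20 = 43.

43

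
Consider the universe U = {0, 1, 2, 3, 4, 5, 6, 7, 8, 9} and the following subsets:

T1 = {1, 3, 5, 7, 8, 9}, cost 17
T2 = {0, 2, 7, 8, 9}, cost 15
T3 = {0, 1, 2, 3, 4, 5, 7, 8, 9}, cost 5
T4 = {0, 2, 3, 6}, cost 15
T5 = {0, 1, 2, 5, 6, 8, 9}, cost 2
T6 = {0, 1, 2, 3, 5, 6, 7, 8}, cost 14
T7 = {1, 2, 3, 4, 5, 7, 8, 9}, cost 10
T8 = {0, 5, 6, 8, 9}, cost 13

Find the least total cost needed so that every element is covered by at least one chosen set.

T3, T5 cover every element at cost 5 + 2 = 7.
Any cover uses at least 2 sets; among all covering selections none totals below 7.

7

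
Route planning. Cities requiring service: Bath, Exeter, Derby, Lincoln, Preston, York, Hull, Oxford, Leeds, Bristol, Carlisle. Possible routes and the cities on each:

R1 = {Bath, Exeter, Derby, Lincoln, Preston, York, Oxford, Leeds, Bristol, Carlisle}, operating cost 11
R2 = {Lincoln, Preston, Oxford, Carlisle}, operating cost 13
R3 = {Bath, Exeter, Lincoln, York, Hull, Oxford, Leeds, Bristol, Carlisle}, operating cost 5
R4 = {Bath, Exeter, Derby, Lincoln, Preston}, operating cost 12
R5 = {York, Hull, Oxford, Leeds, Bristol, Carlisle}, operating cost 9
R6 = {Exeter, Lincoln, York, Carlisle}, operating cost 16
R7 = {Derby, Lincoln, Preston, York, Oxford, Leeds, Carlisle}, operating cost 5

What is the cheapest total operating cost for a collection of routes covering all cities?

10

R3, R7 cover every city at operating cost 5 + 5 = 10.
Any cover uses at least 2 routes; among all covering selections none totals below 10.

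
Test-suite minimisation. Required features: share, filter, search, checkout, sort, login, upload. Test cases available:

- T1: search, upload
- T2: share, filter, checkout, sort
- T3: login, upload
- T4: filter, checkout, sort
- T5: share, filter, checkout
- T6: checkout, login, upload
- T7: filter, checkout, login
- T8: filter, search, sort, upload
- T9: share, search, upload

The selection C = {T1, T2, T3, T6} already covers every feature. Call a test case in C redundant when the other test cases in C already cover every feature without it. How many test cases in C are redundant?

2

Drop T1: search uncovered — not redundant.
Drop T2: share, filter, sort uncovered — not redundant.
Drop T3: the rest still cover every feature — redundant.
Drop T6: the rest still cover every feature — redundant.
2 redundant: T3, T6.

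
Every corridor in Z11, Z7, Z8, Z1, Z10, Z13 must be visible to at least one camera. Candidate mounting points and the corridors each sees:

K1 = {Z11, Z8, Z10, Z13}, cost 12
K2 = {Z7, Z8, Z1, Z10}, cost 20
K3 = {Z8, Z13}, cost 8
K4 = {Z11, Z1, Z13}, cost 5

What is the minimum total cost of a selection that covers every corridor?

K2, K4 cover every corridor at cost 20 + 5 = 25.
Any cover uses at least 2 camera mounts; among all covering selections none totals below 25.

25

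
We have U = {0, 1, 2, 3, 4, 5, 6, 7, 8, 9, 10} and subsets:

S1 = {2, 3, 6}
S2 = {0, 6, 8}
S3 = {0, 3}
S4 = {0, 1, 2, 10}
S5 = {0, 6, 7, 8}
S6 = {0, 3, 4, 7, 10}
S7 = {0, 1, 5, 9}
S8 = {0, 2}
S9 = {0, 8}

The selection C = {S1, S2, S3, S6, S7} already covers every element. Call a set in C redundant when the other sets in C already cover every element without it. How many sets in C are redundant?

1

Drop S1: 2 uncovered — not redundant.
Drop S2: 8 uncovered — not redundant.
Drop S3: the rest still cover every element — redundant.
Drop S6: 4, 7, 10 uncovered — not redundant.
Drop S7: 1, 5, 9 uncovered — not redundant.
1 redundant: S3.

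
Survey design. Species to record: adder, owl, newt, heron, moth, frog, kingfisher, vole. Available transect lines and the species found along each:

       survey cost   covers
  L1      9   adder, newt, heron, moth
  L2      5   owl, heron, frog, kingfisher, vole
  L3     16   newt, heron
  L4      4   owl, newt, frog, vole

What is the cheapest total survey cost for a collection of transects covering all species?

L1, L2 cover every species at survey cost 9 + 5 = 14.
Any cover uses at least 2 transects; among all covering selections none totals below 14.

14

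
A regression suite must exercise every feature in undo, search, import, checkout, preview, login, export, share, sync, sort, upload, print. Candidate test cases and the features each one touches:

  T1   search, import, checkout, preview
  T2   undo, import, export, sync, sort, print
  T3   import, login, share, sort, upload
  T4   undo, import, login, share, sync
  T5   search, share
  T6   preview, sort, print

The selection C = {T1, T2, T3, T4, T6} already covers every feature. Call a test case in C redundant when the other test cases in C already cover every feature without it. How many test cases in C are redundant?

Drop T1: search, checkout uncovered — not redundant.
Drop T2: export uncovered — not redundant.
Drop T3: upload uncovered — not redundant.
Drop T4: the rest still cover every feature — redundant.
Drop T6: the rest still cover every feature — redundant.
2 redundant: T4, T6.

2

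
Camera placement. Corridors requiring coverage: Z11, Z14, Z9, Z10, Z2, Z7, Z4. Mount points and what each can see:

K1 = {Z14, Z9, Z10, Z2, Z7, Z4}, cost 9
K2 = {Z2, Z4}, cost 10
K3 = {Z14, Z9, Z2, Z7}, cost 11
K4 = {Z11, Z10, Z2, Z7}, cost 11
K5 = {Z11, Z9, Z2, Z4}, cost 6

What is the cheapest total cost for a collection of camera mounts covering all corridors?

15

K1, K5 cover every corridor at cost 9 + 6 = 15.
Any cover uses at least 2 camera mounts; among all covering selections none totals below 15.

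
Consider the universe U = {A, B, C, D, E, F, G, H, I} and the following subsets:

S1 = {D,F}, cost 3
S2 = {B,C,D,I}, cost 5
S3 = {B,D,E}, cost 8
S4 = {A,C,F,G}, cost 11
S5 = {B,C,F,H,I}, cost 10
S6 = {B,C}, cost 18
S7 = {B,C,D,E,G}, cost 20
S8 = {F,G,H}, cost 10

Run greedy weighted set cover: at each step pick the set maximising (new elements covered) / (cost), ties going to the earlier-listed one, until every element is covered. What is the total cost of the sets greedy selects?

Pick 1: S2 adds 4 new (B, C, D, I) at cost 5 (ratio 4/5).
Pick 2: S1 adds 1 new (F) at cost 3 (ratio 1/3).
Pick 3: S8 adds 2 new (G, H) at cost 10 (ratio 2/10).
Pick 4: S3 adds 1 new (E) at cost 8 (ratio 1/8).
Pick 5: S4 adds 1 new (A) at cost 11 (ratio 1/11).
Greedy total cost: 5 + 3 + 10 + 8 + 11 = 37. (The true optimum is 29, so greedy overshoots here.)

37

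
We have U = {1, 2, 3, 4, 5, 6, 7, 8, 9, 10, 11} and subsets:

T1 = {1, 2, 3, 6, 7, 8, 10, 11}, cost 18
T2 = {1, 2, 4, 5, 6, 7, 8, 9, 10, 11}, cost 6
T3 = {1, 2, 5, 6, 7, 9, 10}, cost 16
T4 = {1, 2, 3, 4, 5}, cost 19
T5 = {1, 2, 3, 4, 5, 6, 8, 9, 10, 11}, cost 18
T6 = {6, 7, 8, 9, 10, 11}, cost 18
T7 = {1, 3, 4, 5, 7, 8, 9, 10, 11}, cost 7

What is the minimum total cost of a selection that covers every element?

T2, T7 cover every element at cost 6 + 7 = 13.
Any cover uses at least 2 sets; among all covering selections none totals below 13.

13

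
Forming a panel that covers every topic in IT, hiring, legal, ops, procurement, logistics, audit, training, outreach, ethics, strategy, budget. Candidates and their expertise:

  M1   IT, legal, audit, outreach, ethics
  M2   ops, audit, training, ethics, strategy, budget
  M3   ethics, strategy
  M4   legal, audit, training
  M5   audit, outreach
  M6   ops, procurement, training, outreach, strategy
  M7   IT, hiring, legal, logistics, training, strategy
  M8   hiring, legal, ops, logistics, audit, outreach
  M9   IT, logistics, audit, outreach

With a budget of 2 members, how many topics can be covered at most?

Choosing M2, M7 covers {IT, hiring, legal, ops, logistics, audit, training, ethics, strategy, budget} — 10 topics.
No choice of 2 members does better; here procurement, outreach are left uncovered.

10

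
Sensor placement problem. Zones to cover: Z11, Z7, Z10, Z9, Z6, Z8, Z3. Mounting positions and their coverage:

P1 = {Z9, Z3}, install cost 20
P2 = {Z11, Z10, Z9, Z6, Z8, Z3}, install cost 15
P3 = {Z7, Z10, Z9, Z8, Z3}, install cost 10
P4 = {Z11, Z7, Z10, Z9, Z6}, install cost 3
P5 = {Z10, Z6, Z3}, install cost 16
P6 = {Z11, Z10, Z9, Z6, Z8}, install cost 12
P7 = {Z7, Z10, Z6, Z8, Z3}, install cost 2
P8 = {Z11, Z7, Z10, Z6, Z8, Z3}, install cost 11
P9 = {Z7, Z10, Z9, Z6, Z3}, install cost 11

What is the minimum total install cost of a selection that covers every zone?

P4, P7 cover every zone at install cost 3 + 2 = 5.
Any cover uses at least 2 sensor positions; among all covering selections none totals below 5.

5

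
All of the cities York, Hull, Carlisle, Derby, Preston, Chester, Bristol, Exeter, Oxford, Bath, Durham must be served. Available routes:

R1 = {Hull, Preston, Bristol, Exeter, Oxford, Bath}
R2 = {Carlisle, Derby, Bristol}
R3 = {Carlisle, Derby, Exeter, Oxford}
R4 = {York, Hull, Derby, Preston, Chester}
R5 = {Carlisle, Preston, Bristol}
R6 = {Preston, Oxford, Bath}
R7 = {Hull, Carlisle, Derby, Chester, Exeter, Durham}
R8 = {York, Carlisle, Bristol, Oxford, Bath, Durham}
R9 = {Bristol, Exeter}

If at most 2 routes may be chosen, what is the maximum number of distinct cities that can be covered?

10

Choosing R1, R7 covers {Hull, Carlisle, Derby, Preston, Chester, Bristol, Exeter, Oxford, Bath, Durham} — 10 cities.
No choice of 2 routes does better; here York is left uncovered.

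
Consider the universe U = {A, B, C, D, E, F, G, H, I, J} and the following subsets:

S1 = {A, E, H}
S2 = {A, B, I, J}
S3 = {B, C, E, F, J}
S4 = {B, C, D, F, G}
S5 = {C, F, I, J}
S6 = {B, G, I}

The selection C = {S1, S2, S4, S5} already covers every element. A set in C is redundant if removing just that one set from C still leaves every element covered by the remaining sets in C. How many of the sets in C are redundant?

2

Drop S1: E, H uncovered — not redundant.
Drop S2: the rest still cover every element — redundant.
Drop S4: D, G uncovered — not redundant.
Drop S5: the rest still cover every element — redundant.
2 redundant: S2, S5.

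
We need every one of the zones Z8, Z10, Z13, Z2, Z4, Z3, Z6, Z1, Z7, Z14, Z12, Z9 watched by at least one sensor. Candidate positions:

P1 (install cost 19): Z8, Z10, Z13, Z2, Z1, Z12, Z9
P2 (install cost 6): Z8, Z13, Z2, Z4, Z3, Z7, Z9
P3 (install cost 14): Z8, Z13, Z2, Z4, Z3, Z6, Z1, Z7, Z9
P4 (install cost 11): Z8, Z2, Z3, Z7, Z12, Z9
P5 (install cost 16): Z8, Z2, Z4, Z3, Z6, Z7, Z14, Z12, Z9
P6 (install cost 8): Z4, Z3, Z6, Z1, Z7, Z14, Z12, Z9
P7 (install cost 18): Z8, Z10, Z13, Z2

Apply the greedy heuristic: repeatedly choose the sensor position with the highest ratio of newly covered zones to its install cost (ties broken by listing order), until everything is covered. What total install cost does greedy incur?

32

Pick 1: P2 adds 7 new (Z8, Z13, Z2, Z4, Z3, Z7, Z9) at install cost 6 (ratio 7/6).
Pick 2: P6 adds 4 new (Z6, Z1, Z14, Z12) at install cost 8 (ratio 4/8).
Pick 3: P7 adds 1 new (Z10) at install cost 18 (ratio 1/18).
Greedy total install cost: 6 + 8 + 18 = 32. (The true optimum is 26, so greedy overshoots here.)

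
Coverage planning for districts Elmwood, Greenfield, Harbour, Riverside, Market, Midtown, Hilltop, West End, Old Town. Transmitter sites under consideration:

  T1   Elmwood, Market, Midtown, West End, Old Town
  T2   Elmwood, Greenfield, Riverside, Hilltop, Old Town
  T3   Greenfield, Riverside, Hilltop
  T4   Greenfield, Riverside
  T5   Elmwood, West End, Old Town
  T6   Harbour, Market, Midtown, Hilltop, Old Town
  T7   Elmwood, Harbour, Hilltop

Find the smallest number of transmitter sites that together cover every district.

3

T1, T2, T6 together cover {Elmwood, Greenfield, Harbour, Riverside, Market, Midtown, Hilltop, West End, Old Town} — every district.
No 2 of the 7 transmitter sites cover everything (all 21 pairs fall short), so 3 is minimum.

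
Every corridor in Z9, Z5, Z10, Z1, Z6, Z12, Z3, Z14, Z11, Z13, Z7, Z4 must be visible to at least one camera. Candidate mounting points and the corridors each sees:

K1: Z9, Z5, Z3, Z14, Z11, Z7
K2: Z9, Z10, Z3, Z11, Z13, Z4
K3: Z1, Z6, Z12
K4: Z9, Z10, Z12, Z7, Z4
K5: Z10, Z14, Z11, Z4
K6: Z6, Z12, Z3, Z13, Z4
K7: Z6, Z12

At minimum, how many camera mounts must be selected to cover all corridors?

3

K1, K2, K3 together cover {Z9, Z5, Z10, Z1, Z6, Z12, Z3, Z14, Z11, Z13, Z7, Z4} — every corridor.
No 2 of the 7 camera mounts cover everything (all 21 pairs fall short), so 3 is minimum.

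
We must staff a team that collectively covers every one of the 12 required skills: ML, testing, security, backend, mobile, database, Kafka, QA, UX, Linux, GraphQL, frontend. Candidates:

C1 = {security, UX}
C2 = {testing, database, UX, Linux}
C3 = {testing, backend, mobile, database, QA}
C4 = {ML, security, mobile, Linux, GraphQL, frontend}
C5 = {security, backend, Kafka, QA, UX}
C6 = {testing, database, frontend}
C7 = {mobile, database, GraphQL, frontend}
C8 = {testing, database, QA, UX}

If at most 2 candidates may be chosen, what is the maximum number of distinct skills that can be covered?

Choosing C3, C4 covers {ML, testing, security, backend, mobile, database, QA, Linux, GraphQL, frontend} — 10 skills.
No choice of 2 candidates does better; here Kafka, UX are left uncovered.

10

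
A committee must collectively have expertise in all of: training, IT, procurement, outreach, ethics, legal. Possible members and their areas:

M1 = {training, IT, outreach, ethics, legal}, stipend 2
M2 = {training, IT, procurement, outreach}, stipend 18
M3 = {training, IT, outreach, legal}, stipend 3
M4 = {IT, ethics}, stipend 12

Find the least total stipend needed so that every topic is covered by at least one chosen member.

20

M1, M2 cover every topic at stipend 2 + 18 = 20.
Any cover uses at least 2 members; among all covering selections none totals below 20.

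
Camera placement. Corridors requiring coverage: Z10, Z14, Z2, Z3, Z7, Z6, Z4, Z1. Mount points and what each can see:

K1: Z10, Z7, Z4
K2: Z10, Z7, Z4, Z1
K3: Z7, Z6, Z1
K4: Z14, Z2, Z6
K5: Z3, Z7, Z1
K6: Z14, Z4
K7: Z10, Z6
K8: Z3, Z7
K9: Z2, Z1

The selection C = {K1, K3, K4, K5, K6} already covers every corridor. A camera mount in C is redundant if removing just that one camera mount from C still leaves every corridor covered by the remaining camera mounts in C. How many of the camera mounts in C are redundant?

2

Drop K1: Z10 uncovered — not redundant.
Drop K3: the rest still cover every corridor — redundant.
Drop K4: Z2 uncovered — not redundant.
Drop K5: Z3 uncovered — not redundant.
Drop K6: the rest still cover every corridor — redundant.
2 redundant: K3, K6.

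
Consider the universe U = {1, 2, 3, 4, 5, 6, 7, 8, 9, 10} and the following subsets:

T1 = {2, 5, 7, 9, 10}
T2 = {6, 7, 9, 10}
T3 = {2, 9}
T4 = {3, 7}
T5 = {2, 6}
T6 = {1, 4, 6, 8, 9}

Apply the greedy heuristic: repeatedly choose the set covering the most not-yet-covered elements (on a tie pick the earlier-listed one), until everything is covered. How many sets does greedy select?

Pick 1: T1 covers 5 new elements (2, 5, 7, 9, 10).
Pick 2: T6 covers 4 new elements (1, 4, 6, 8).
Pick 3: T4 covers 1 new elements (3).
Greedy uses 3 sets.

3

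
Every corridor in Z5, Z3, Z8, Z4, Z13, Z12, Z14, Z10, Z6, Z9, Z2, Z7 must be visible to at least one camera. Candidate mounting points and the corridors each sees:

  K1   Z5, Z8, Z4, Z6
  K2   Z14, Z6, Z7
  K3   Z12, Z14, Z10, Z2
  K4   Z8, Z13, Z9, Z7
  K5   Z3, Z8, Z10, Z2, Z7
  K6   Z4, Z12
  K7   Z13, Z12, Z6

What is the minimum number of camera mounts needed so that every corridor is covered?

4

K1, K3, K4, K5 together cover {Z5, Z3, Z8, Z4, Z13, Z12, Z14, Z10, Z6, Z9, Z2, Z7} — every corridor.
No 3 of the 7 camera mounts cover everything (all 35 triples fall short), so 4 is minimum.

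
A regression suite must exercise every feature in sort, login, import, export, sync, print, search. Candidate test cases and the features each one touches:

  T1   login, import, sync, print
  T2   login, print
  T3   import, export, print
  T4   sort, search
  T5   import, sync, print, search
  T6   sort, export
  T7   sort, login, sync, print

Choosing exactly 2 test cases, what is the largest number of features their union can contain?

Choosing T1, T4 covers {sort, login, import, sync, print, search} — 6 features.
No choice of 2 test cases does better; here export is left uncovered.

6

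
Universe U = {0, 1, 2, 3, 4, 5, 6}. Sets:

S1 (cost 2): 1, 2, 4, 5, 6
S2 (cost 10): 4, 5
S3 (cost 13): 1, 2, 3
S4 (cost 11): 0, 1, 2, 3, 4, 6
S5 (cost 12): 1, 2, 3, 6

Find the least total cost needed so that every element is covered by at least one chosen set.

S1, S4 cover every element at cost 2 + 11 = 13.
Any cover uses at least 2 sets; among all covering selections none totals below 13.

13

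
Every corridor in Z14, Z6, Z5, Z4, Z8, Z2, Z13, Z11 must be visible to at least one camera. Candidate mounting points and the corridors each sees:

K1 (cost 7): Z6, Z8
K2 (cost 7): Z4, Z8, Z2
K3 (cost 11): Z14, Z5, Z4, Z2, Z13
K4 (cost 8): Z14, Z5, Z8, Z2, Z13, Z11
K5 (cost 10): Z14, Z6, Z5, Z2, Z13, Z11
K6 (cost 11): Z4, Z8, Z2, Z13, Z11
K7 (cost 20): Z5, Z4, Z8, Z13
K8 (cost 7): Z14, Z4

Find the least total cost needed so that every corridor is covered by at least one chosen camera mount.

K2, K5 cover every corridor at cost 7 + 10 = 17.
Any cover uses at least 2 camera mounts; among all covering selections none totals below 17.
Greedy by coverage-per-cost would pick K4, K1, K2 for 22 — worse than the optimum 17.

17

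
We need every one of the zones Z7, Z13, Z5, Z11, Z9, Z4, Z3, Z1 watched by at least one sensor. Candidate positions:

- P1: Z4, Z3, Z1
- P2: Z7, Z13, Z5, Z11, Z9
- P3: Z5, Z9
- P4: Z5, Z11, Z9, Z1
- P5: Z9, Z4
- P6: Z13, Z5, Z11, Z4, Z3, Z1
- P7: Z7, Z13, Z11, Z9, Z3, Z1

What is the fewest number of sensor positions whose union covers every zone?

P1, P2 together cover {Z7, Z13, Z5, Z11, Z9, Z4, Z3, Z1} — every zone.
No single sensor position contains all 8 zones, so 2 is optimal.

2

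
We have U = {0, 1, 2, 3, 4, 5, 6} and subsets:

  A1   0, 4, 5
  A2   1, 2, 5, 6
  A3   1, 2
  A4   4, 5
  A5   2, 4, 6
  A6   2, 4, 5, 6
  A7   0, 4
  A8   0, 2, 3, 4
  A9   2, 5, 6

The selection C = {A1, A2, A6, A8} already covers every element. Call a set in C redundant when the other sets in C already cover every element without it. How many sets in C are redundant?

Drop A1: the rest still cover every element — redundant.
Drop A2: 1 uncovered — not redundant.
Drop A6: the rest still cover every element — redundant.
Drop A8: 3 uncovered — not redundant.
2 redundant: A1, A6.

2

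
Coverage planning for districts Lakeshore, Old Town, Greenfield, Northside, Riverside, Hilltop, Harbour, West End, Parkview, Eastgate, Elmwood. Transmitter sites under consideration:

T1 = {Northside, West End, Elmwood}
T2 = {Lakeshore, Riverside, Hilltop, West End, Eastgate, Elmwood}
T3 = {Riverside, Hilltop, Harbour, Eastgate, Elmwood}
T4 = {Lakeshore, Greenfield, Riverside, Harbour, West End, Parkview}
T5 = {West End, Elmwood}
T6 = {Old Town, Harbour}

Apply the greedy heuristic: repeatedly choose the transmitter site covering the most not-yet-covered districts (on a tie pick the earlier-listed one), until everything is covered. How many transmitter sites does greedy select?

4

Pick 1: T2 covers 6 new districts (Lakeshore, Riverside, Hilltop, West End, Eastgate, Elmwood).
Pick 2: T4 covers 3 new districts (Greenfield, Harbour, Parkview).
Pick 3: T1 covers 1 new districts (Northside).
Pick 4: T6 covers 1 new districts (Old Town).
Greedy uses 4 transmitter sites.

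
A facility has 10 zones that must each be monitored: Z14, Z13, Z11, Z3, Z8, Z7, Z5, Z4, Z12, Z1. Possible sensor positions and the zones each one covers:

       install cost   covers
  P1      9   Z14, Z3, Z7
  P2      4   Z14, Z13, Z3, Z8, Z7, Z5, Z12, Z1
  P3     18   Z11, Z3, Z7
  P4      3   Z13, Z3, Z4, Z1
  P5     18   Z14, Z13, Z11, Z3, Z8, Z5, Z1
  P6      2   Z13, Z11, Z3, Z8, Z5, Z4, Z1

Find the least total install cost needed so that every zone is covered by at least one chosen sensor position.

P2, P6 cover every zone at install cost 4 + 2 = 6.
Any cover uses at least 2 sensor positions; among all covering selections none totals below 6.

6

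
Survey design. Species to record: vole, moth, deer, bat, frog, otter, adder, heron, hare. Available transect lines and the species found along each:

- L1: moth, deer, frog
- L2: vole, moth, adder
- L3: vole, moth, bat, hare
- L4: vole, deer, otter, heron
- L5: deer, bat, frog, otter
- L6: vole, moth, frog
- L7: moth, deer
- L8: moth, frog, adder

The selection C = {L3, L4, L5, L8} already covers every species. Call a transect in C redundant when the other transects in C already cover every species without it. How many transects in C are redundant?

Drop L3: hare uncovered — not redundant.
Drop L4: heron uncovered — not redundant.
Drop L5: the rest still cover every species — redundant.
Drop L8: adder uncovered — not redundant.
1 redundant: L5.

1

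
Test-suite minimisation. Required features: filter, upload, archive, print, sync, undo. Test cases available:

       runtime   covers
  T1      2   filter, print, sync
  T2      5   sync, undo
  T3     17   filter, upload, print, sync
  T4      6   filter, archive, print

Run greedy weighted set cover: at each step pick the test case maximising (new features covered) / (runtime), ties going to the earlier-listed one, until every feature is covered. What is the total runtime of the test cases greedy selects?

30

Pick 1: T1 adds 3 new (filter, print, sync) at runtime 2 (ratio 3/2).
Pick 2: T2 adds 1 new (undo) at runtime 5 (ratio 1/5).
Pick 3: T4 adds 1 new (archive) at runtime 6 (ratio 1/6).
Pick 4: T3 adds 1 new (upload) at runtime 17 (ratio 1/17).
Greedy total runtime: 2 + 5 + 6 + 17 = 30. (The true optimum is 28, so greedy overshoots here.)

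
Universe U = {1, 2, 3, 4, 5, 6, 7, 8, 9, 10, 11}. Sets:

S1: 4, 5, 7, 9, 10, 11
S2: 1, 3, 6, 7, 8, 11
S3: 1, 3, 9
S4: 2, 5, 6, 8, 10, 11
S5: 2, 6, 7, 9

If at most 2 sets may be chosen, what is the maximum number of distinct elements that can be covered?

Choosing S1, S2 covers {1, 3, 4, 5, 6, 7, 8, 9, 10, 11} — 10 elements.
No choice of 2 sets does better; here 2 is left uncovered.

10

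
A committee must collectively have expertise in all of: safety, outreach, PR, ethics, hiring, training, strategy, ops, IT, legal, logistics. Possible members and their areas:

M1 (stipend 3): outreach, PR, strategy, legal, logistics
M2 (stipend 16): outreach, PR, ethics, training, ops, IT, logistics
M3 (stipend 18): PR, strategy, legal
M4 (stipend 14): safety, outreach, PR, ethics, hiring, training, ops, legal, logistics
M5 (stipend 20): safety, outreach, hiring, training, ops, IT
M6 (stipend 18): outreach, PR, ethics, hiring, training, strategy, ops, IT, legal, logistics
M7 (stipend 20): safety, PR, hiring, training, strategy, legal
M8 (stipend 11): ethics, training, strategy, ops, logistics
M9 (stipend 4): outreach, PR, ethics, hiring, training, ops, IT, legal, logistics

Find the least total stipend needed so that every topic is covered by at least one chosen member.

21

M1, M4, M9 cover every topic at stipend 3 + 14 + 4 = 21.
Any cover uses at least 2 members; among all covering selections none totals below 21.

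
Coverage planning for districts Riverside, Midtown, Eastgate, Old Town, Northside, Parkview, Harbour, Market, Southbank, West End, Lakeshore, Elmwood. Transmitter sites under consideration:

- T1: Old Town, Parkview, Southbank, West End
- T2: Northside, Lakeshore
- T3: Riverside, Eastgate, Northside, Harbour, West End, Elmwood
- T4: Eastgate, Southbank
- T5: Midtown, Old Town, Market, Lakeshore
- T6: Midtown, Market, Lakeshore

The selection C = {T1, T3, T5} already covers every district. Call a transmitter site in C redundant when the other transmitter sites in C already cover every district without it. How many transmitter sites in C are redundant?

Drop T1: Parkview, Southbank uncovered — not redundant.
Drop T3: Riverside, Eastgate, Northside, Harbour, … uncovered — not redundant.
Drop T5: Midtown, Market, Lakeshore uncovered — not redundant.
None of the transmitter sites in C is redundant.

0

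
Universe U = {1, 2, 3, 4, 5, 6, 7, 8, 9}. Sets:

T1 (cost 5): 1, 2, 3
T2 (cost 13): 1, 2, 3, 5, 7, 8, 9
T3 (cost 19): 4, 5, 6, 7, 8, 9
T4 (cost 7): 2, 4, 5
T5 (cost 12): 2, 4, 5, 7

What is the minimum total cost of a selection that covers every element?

T1, T3 cover every element at cost 5 + 19 = 24.
Any cover uses at least 2 sets; among all covering selections none totals below 24.

24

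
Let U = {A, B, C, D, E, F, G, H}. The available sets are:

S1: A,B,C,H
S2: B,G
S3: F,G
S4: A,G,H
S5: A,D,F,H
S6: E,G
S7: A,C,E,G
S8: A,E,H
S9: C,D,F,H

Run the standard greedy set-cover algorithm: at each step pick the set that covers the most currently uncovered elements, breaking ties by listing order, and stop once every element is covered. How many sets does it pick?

Pick 1: S1 covers 4 new elements (A, B, C, H).
Pick 2: S3 covers 2 new elements (F, G).
Pick 3: S5 covers 1 new elements (D).
Pick 4: S6 covers 1 new elements (E).
Greedy uses 4 sets. (The true minimum is 3.)

4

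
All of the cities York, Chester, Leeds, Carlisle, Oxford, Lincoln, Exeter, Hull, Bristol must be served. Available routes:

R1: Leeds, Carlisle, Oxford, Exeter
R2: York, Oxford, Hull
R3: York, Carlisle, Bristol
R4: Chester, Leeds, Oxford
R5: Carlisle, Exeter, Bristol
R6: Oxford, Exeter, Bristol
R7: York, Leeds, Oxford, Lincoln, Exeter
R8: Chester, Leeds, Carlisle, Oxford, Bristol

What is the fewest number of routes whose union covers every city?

R2, R7, R8 together cover {York, Chester, Leeds, Carlisle, Oxford, Lincoln, Exeter, Hull, Bristol} — every city.
No 2 of the 8 routes cover everything (all 28 pairs fall short), so 3 is minimum.

3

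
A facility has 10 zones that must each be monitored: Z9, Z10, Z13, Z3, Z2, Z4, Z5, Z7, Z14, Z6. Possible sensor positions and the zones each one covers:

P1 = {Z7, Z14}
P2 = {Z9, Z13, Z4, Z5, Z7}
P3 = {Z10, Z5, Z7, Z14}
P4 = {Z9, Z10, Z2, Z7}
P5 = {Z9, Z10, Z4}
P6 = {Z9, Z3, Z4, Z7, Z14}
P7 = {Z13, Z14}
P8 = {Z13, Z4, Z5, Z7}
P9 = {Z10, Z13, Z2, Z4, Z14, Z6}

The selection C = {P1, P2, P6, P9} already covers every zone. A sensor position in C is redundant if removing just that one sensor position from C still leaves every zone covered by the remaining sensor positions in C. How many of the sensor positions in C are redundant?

Drop P1: the rest still cover every zone — redundant.
Drop P2: Z5 uncovered — not redundant.
Drop P6: Z3 uncovered — not redundant.
Drop P9: Z10, Z2, Z6 uncovered — not redundant.
1 redundant: P1.

1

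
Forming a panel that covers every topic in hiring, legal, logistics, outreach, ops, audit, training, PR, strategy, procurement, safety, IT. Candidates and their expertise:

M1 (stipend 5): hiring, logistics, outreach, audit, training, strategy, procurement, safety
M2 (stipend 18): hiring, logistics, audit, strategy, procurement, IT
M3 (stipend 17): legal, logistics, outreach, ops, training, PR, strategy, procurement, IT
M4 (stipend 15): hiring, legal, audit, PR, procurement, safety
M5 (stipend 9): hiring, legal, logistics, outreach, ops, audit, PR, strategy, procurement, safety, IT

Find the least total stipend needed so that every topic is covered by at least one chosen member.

M1, M5 cover every topic at stipend 5 + 9 = 14.
Any cover uses at least 2 members; among all covering selections none totals below 14.

14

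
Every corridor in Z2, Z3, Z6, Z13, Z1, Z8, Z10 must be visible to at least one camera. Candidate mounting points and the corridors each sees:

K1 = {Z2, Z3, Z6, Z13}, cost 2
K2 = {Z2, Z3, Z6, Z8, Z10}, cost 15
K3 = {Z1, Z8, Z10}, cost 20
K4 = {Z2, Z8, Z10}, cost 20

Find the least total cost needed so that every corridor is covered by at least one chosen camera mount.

K1, K3 cover every corridor at cost 2 + 20 = 22.
Any cover uses at least 2 camera mounts; among all covering selections none totals below 22.

22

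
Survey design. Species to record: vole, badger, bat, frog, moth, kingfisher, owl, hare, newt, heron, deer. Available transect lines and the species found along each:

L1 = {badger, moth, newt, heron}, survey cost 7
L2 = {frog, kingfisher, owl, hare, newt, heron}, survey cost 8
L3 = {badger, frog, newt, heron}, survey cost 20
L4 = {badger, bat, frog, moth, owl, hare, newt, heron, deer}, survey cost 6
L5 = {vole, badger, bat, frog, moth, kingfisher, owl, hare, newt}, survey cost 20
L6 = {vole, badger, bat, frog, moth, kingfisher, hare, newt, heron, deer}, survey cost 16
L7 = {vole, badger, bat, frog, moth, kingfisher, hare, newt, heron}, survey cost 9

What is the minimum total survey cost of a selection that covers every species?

L4, L7 cover every species at survey cost 6 + 9 = 15.
Any cover uses at least 2 transects; among all covering selections none totals below 15.

15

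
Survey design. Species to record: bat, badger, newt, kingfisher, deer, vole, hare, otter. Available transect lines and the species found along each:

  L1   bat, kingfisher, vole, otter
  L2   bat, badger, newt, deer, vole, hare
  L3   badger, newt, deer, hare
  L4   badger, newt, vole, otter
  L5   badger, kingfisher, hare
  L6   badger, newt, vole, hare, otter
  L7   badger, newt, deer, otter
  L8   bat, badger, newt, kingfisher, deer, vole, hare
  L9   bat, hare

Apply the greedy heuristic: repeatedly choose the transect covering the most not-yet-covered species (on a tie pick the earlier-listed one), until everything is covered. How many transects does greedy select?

2

Pick 1: L8 covers 7 new species (bat, badger, newt, kingfisher, deer, vole, hare).
Pick 2: L1 covers 1 new species (otter).
Greedy uses 2 transects.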